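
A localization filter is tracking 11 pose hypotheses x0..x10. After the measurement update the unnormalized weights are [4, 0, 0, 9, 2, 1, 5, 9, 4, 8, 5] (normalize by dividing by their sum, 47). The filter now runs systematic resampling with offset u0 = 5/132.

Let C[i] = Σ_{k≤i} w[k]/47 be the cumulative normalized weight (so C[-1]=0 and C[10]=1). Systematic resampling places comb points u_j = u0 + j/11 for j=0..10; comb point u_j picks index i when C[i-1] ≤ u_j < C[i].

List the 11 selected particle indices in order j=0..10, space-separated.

C = [4/47, 4/47, 4/47, 13/47, 15/47, 16/47, 21/47, 30/47, 34/47, 42/47, 1]
j=0: u_0=5/132 ∈ [0, 4/47) → index 0
j=1: u_1=17/132 ∈ [4/47, 13/47) → index 3
j=2: u_2=29/132 ∈ [4/47, 13/47) → index 3
j=3: u_3=41/132 ∈ [13/47, 15/47) → index 4
j=4: u_4=53/132 ∈ [16/47, 21/47) → index 6
j=5: u_5=65/132 ∈ [21/47, 30/47) → index 7
j=6: u_6=7/12 ∈ [21/47, 30/47) → index 7
j=7: u_7=89/132 ∈ [30/47, 34/47) → index 8
j=8: u_8=101/132 ∈ [34/47, 42/47) → index 9
j=9: u_9=113/132 ∈ [34/47, 42/47) → index 9
j=10: u_10=125/132 ∈ [42/47, 1) → index 10

0 3 3 4 6 7 7 8 9 9 10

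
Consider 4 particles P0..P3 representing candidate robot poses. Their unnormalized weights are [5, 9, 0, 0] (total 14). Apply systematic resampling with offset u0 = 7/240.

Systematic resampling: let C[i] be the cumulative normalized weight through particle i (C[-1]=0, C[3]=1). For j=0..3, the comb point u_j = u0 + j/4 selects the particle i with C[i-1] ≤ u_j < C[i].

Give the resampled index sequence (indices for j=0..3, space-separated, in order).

0 0 1 1

C = [5/14, 1, 1, 1]
j=0: u_0=7/240 ∈ [0, 5/14) → index 0
j=1: u_1=67/240 ∈ [0, 5/14) → index 0
j=2: u_2=127/240 ∈ [5/14, 1) → index 1
j=3: u_3=187/240 ∈ [5/14, 1) → index 1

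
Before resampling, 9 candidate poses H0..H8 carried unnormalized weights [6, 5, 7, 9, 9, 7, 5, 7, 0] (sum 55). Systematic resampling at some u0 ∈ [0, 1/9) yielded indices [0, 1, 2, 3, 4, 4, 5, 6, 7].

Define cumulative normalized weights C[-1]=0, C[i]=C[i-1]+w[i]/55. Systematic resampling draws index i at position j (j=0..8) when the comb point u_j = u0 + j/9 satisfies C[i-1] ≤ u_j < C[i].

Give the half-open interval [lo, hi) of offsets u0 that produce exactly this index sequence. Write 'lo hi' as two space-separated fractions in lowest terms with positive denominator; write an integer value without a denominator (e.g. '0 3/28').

C = [6/55, 1/5, 18/55, 27/55, 36/55, 43/55, 48/55, 1, 1]
j=0 picked index 0: u0 ∈ [0, 6/55)
j=1 picked index 1: u0 ∈ [-1/495, 4/45)
j=2 picked index 2: u0 ∈ [-1/45, 52/495)
j=3 picked index 3: u0 ∈ [-1/165, 26/165)
j=4 picked index 4: u0 ∈ [23/495, 104/495)
j=5 picked index 4: u0 ∈ [-32/495, 49/495)
j=6 picked index 5: u0 ∈ [-2/165, 19/165)
j=7 picked index 6: u0 ∈ [2/495, 47/495)
j=8 picked index 7: u0 ∈ [-8/495, 1/9)
intersection: [23/495, 4/45)

23/495 4/45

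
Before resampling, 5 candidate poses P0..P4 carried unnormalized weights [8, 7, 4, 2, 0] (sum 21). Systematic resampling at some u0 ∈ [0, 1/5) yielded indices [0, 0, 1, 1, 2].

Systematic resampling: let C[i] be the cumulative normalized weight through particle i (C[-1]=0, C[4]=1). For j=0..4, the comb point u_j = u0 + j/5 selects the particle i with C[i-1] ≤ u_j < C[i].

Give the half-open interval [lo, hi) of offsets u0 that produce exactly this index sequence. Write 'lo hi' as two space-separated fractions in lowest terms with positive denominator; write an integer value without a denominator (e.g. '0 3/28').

0 11/105

C = [8/21, 5/7, 19/21, 1, 1]
j=0 picked index 0: u0 ∈ [0, 8/21)
j=1 picked index 0: u0 ∈ [-1/5, 19/105)
j=2 picked index 1: u0 ∈ [-2/105, 11/35)
j=3 picked index 1: u0 ∈ [-23/105, 4/35)
j=4 picked index 2: u0 ∈ [-3/35, 11/105)
intersection: [0, 11/105)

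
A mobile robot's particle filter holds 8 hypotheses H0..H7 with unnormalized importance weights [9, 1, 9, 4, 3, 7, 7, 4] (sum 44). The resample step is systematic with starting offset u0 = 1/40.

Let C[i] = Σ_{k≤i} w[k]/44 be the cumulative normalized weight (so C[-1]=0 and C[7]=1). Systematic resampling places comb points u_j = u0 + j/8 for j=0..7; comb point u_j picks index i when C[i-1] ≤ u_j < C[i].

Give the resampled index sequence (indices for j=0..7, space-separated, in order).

C = [9/44, 5/22, 19/44, 23/44, 13/22, 3/4, 10/11, 1]
j=0: u_0=1/40 ∈ [0, 9/44) → index 0
j=1: u_1=3/20 ∈ [0, 9/44) → index 0
j=2: u_2=11/40 ∈ [5/22, 19/44) → index 2
j=3: u_3=2/5 ∈ [5/22, 19/44) → index 2
j=4: u_4=21/40 ∈ [23/44, 13/22) → index 4
j=5: u_5=13/20 ∈ [13/22, 3/4) → index 5
j=6: u_6=31/40 ∈ [3/4, 10/11) → index 6
j=7: u_7=9/10 ∈ [3/4, 10/11) → index 6

0 0 2 2 4 5 6 6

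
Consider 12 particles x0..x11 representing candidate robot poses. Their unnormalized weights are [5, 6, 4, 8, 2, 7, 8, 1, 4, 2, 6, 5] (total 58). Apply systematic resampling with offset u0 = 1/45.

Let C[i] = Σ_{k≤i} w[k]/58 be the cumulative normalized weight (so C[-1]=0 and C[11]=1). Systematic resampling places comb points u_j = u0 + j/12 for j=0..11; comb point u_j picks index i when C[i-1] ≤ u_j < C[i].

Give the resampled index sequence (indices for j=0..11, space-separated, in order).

C = [5/58, 11/58, 15/58, 23/58, 25/58, 16/29, 20/29, 41/58, 45/58, 47/58, 53/58, 1]
j=0: u_0=1/45 ∈ [0, 5/58) → index 0
j=1: u_1=19/180 ∈ [5/58, 11/58) → index 1
j=2: u_2=17/90 ∈ [5/58, 11/58) → index 1
j=3: u_3=49/180 ∈ [15/58, 23/58) → index 3
j=4: u_4=16/45 ∈ [15/58, 23/58) → index 3
j=5: u_5=79/180 ∈ [25/58, 16/29) → index 5
j=6: u_6=47/90 ∈ [25/58, 16/29) → index 5
j=7: u_7=109/180 ∈ [16/29, 20/29) → index 6
j=8: u_8=31/45 ∈ [16/29, 20/29) → index 6
j=9: u_9=139/180 ∈ [41/58, 45/58) → index 8
j=10: u_10=77/90 ∈ [47/58, 53/58) → index 10
j=11: u_11=169/180 ∈ [53/58, 1) → index 11

0 1 1 3 3 5 5 6 6 8 10 11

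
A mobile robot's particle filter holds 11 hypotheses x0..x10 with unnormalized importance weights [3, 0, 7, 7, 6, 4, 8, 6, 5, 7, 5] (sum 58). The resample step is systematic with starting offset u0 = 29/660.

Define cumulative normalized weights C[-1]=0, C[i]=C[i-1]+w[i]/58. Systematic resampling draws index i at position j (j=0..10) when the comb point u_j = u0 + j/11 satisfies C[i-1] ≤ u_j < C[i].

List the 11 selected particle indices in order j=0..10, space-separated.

C = [3/58, 3/58, 5/29, 17/58, 23/58, 27/58, 35/58, 41/58, 23/29, 53/58, 1]
j=0: u_0=29/660 ∈ [0, 3/58) → index 0
j=1: u_1=89/660 ∈ [3/58, 5/29) → index 2
j=2: u_2=149/660 ∈ [5/29, 17/58) → index 3
j=3: u_3=19/60 ∈ [17/58, 23/58) → index 4
j=4: u_4=269/660 ∈ [23/58, 27/58) → index 5
j=5: u_5=329/660 ∈ [27/58, 35/58) → index 6
j=6: u_6=389/660 ∈ [27/58, 35/58) → index 6
j=7: u_7=449/660 ∈ [35/58, 41/58) → index 7
j=8: u_8=509/660 ∈ [41/58, 23/29) → index 8
j=9: u_9=569/660 ∈ [23/29, 53/58) → index 9
j=10: u_10=629/660 ∈ [53/58, 1) → index 10

0 2 3 4 5 6 6 7 8 9 10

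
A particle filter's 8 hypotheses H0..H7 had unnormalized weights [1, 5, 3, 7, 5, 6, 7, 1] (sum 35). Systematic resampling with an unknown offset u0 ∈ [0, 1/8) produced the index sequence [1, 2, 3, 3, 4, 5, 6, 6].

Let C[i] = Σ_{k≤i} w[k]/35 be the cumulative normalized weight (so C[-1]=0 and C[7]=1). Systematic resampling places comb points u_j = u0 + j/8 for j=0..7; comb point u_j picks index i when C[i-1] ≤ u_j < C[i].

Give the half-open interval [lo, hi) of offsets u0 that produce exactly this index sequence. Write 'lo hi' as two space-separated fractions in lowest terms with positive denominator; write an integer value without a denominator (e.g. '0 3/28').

13/280 23/280

C = [1/35, 6/35, 9/35, 16/35, 3/5, 27/35, 34/35, 1]
j=0 picked index 1: u0 ∈ [1/35, 6/35)
j=1 picked index 2: u0 ∈ [13/280, 37/280)
j=2 picked index 3: u0 ∈ [1/140, 29/140)
j=3 picked index 3: u0 ∈ [-33/280, 23/280)
j=4 picked index 4: u0 ∈ [-3/70, 1/10)
j=5 picked index 5: u0 ∈ [-1/40, 41/280)
j=6 picked index 6: u0 ∈ [3/140, 31/140)
j=7 picked index 6: u0 ∈ [-29/280, 27/280)
intersection: [13/280, 23/280)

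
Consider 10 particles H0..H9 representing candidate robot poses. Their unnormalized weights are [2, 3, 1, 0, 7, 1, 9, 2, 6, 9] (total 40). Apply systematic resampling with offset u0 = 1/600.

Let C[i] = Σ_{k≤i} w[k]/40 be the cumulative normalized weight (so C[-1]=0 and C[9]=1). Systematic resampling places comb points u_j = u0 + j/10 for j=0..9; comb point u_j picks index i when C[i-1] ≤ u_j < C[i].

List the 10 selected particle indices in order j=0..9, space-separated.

0 1 4 4 6 6 7 8 9 9

C = [1/20, 1/8, 3/20, 3/20, 13/40, 7/20, 23/40, 5/8, 31/40, 1]
j=0: u_0=1/600 ∈ [0, 1/20) → index 0
j=1: u_1=61/600 ∈ [1/20, 1/8) → index 1
j=2: u_2=121/600 ∈ [3/20, 13/40) → index 4
j=3: u_3=181/600 ∈ [3/20, 13/40) → index 4
j=4: u_4=241/600 ∈ [7/20, 23/40) → index 6
j=5: u_5=301/600 ∈ [7/20, 23/40) → index 6
j=6: u_6=361/600 ∈ [23/40, 5/8) → index 7
j=7: u_7=421/600 ∈ [5/8, 31/40) → index 8
j=8: u_8=481/600 ∈ [31/40, 1) → index 9
j=9: u_9=541/600 ∈ [31/40, 1) → index 9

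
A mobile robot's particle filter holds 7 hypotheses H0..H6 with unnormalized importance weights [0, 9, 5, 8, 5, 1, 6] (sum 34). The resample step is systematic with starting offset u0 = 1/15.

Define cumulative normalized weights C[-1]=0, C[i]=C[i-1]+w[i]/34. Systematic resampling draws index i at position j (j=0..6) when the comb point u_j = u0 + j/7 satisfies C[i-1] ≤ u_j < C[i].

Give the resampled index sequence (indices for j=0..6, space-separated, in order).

1 1 2 3 3 4 6

C = [0, 9/34, 7/17, 11/17, 27/34, 14/17, 1]
j=0: u_0=1/15 ∈ [0, 9/34) → index 1
j=1: u_1=22/105 ∈ [0, 9/34) → index 1
j=2: u_2=37/105 ∈ [9/34, 7/17) → index 2
j=3: u_3=52/105 ∈ [7/17, 11/17) → index 3
j=4: u_4=67/105 ∈ [7/17, 11/17) → index 3
j=5: u_5=82/105 ∈ [11/17, 27/34) → index 4
j=6: u_6=97/105 ∈ [14/17, 1) → index 6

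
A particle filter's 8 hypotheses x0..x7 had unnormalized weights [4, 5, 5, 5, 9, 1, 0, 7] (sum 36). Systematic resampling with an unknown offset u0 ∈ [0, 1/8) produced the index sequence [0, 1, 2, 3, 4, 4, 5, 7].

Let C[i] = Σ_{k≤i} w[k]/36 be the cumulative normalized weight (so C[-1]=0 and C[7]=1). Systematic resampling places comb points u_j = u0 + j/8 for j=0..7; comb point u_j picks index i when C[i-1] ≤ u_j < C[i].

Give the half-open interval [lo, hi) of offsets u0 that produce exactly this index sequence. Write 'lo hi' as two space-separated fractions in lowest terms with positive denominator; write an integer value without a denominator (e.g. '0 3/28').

1/36 1/18

C = [1/9, 1/4, 7/18, 19/36, 7/9, 29/36, 29/36, 1]
j=0 picked index 0: u0 ∈ [0, 1/9)
j=1 picked index 1: u0 ∈ [-1/72, 1/8)
j=2 picked index 2: u0 ∈ [0, 5/36)
j=3 picked index 3: u0 ∈ [1/72, 11/72)
j=4 picked index 4: u0 ∈ [1/36, 5/18)
j=5 picked index 4: u0 ∈ [-7/72, 11/72)
j=6 picked index 5: u0 ∈ [1/36, 1/18)
j=7 picked index 7: u0 ∈ [-5/72, 1/8)
intersection: [1/36, 1/18)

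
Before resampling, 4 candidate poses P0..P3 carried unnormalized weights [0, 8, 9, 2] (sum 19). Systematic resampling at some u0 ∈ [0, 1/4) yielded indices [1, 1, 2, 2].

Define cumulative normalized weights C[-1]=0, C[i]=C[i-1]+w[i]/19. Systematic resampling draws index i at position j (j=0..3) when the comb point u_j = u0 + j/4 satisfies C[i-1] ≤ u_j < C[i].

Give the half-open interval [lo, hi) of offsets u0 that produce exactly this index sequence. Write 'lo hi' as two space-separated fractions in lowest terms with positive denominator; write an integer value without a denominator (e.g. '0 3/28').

0 11/76

C = [0, 8/19, 17/19, 1]
j=0 picked index 1: u0 ∈ [0, 8/19)
j=1 picked index 1: u0 ∈ [-1/4, 13/76)
j=2 picked index 2: u0 ∈ [-3/38, 15/38)
j=3 picked index 2: u0 ∈ [-25/76, 11/76)
intersection: [0, 11/76)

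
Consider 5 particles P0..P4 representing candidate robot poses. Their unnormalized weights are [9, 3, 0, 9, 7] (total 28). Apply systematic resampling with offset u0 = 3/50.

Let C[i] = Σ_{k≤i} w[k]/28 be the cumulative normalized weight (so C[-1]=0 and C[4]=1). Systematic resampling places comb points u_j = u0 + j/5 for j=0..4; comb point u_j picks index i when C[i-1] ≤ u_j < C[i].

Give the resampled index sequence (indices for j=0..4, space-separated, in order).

C = [9/28, 3/7, 3/7, 3/4, 1]
j=0: u_0=3/50 ∈ [0, 9/28) → index 0
j=1: u_1=13/50 ∈ [0, 9/28) → index 0
j=2: u_2=23/50 ∈ [3/7, 3/4) → index 3
j=3: u_3=33/50 ∈ [3/7, 3/4) → index 3
j=4: u_4=43/50 ∈ [3/4, 1) → index 4

0 0 3 3 4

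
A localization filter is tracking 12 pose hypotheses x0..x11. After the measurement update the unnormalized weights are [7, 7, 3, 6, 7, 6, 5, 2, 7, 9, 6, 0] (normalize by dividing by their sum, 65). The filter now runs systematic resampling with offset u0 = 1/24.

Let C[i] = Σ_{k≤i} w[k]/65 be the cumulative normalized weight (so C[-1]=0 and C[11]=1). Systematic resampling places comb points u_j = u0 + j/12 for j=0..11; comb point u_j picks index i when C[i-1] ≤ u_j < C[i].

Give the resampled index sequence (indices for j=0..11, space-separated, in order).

0 1 1 3 4 4 5 6 8 9 9 10

C = [7/65, 14/65, 17/65, 23/65, 6/13, 36/65, 41/65, 43/65, 10/13, 59/65, 1, 1]
j=0: u_0=1/24 ∈ [0, 7/65) → index 0
j=1: u_1=1/8 ∈ [7/65, 14/65) → index 1
j=2: u_2=5/24 ∈ [7/65, 14/65) → index 1
j=3: u_3=7/24 ∈ [17/65, 23/65) → index 3
j=4: u_4=3/8 ∈ [23/65, 6/13) → index 4
j=5: u_5=11/24 ∈ [23/65, 6/13) → index 4
j=6: u_6=13/24 ∈ [6/13, 36/65) → index 5
j=7: u_7=5/8 ∈ [36/65, 41/65) → index 6
j=8: u_8=17/24 ∈ [43/65, 10/13) → index 8
j=9: u_9=19/24 ∈ [10/13, 59/65) → index 9
j=10: u_10=7/8 ∈ [10/13, 59/65) → index 9
j=11: u_11=23/24 ∈ [59/65, 1) → index 10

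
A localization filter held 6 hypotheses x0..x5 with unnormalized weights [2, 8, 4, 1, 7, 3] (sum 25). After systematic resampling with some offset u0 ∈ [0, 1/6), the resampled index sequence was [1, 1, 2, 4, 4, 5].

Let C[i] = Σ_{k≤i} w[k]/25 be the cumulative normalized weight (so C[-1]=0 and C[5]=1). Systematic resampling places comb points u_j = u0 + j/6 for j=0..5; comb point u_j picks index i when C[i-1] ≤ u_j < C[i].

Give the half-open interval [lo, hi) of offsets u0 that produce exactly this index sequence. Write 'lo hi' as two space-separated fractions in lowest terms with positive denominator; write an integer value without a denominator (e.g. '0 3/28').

C = [2/25, 2/5, 14/25, 3/5, 22/25, 1]
j=0 picked index 1: u0 ∈ [2/25, 2/5)
j=1 picked index 1: u0 ∈ [-13/150, 7/30)
j=2 picked index 2: u0 ∈ [1/15, 17/75)
j=3 picked index 4: u0 ∈ [1/10, 19/50)
j=4 picked index 4: u0 ∈ [-1/15, 16/75)
j=5 picked index 5: u0 ∈ [7/150, 1/6)
intersection: [1/10, 1/6)

1/10 1/6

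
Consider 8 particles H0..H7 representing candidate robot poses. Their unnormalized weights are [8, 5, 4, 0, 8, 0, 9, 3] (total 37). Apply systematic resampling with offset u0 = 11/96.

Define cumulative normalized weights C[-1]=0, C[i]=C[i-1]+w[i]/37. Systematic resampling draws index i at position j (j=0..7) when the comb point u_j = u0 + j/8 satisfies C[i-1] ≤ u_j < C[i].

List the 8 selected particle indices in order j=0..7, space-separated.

0 1 2 4 4 6 6 7

C = [8/37, 13/37, 17/37, 17/37, 25/37, 25/37, 34/37, 1]
j=0: u_0=11/96 ∈ [0, 8/37) → index 0
j=1: u_1=23/96 ∈ [8/37, 13/37) → index 1
j=2: u_2=35/96 ∈ [13/37, 17/37) → index 2
j=3: u_3=47/96 ∈ [17/37, 25/37) → index 4
j=4: u_4=59/96 ∈ [17/37, 25/37) → index 4
j=5: u_5=71/96 ∈ [25/37, 34/37) → index 6
j=6: u_6=83/96 ∈ [25/37, 34/37) → index 6
j=7: u_7=95/96 ∈ [34/37, 1) → index 7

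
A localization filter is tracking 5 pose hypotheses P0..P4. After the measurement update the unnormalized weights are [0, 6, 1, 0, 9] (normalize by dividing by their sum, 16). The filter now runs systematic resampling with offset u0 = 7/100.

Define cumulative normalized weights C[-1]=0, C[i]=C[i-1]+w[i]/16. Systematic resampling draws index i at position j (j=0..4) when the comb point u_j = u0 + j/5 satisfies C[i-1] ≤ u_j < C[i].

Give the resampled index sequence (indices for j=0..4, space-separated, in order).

1 1 4 4 4

C = [0, 3/8, 7/16, 7/16, 1]
j=0: u_0=7/100 ∈ [0, 3/8) → index 1
j=1: u_1=27/100 ∈ [0, 3/8) → index 1
j=2: u_2=47/100 ∈ [7/16, 1) → index 4
j=3: u_3=67/100 ∈ [7/16, 1) → index 4
j=4: u_4=87/100 ∈ [7/16, 1) → index 4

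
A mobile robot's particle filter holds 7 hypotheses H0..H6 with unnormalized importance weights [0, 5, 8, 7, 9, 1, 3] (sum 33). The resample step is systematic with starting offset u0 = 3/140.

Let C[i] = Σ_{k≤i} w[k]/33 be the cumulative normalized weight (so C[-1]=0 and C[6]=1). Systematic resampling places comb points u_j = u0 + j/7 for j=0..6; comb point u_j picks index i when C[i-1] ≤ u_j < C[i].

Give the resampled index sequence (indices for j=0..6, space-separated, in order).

1 2 2 3 3 4 4

C = [0, 5/33, 13/33, 20/33, 29/33, 10/11, 1]
j=0: u_0=3/140 ∈ [0, 5/33) → index 1
j=1: u_1=23/140 ∈ [5/33, 13/33) → index 2
j=2: u_2=43/140 ∈ [5/33, 13/33) → index 2
j=3: u_3=9/20 ∈ [13/33, 20/33) → index 3
j=4: u_4=83/140 ∈ [13/33, 20/33) → index 3
j=5: u_5=103/140 ∈ [20/33, 29/33) → index 4
j=6: u_6=123/140 ∈ [20/33, 29/33) → index 4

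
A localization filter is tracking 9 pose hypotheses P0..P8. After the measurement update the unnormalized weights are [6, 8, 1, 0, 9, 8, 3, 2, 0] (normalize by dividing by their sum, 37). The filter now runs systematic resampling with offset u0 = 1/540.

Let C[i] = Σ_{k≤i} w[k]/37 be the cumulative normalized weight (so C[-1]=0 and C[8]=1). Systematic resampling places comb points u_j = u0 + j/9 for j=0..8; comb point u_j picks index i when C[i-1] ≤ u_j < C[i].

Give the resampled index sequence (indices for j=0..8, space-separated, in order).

C = [6/37, 14/37, 15/37, 15/37, 24/37, 32/37, 35/37, 1, 1]
j=0: u_0=1/540 ∈ [0, 6/37) → index 0
j=1: u_1=61/540 ∈ [0, 6/37) → index 0
j=2: u_2=121/540 ∈ [6/37, 14/37) → index 1
j=3: u_3=181/540 ∈ [6/37, 14/37) → index 1
j=4: u_4=241/540 ∈ [15/37, 24/37) → index 4
j=5: u_5=301/540 ∈ [15/37, 24/37) → index 4
j=6: u_6=361/540 ∈ [24/37, 32/37) → index 5
j=7: u_7=421/540 ∈ [24/37, 32/37) → index 5
j=8: u_8=481/540 ∈ [32/37, 35/37) → index 6

0 0 1 1 4 4 5 5 6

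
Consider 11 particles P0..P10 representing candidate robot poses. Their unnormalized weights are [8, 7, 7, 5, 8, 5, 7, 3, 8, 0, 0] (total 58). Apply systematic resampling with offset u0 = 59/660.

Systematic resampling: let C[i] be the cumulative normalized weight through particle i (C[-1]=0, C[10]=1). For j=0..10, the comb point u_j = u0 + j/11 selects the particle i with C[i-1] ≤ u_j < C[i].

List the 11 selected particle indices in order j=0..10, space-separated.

C = [4/29, 15/58, 11/29, 27/58, 35/58, 20/29, 47/58, 25/29, 1, 1, 1]
j=0: u_0=59/660 ∈ [0, 4/29) → index 0
j=1: u_1=119/660 ∈ [4/29, 15/58) → index 1
j=2: u_2=179/660 ∈ [15/58, 11/29) → index 2
j=3: u_3=239/660 ∈ [15/58, 11/29) → index 2
j=4: u_4=299/660 ∈ [11/29, 27/58) → index 3
j=5: u_5=359/660 ∈ [27/58, 35/58) → index 4
j=6: u_6=419/660 ∈ [35/58, 20/29) → index 5
j=7: u_7=479/660 ∈ [20/29, 47/58) → index 6
j=8: u_8=49/60 ∈ [47/58, 25/29) → index 7
j=9: u_9=599/660 ∈ [25/29, 1) → index 8
j=10: u_10=659/660 ∈ [25/29, 1) → index 8

0 1 2 2 3 4 5 6 7 8 8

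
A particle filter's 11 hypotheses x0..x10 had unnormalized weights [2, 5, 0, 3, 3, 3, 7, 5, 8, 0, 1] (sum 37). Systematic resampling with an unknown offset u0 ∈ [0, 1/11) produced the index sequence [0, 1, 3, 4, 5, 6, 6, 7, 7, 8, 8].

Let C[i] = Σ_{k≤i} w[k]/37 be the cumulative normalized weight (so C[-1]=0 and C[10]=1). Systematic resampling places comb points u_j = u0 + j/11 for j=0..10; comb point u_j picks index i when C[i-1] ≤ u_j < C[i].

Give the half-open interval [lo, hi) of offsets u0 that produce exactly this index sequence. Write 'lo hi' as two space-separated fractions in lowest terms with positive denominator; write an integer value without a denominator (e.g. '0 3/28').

C = [2/37, 7/37, 7/37, 10/37, 13/37, 16/37, 23/37, 28/37, 36/37, 36/37, 1]
j=0 picked index 0: u0 ∈ [0, 2/37)
j=1 picked index 1: u0 ∈ [-15/407, 40/407)
j=2 picked index 3: u0 ∈ [3/407, 36/407)
j=3 picked index 4: u0 ∈ [-1/407, 32/407)
j=4 picked index 5: u0 ∈ [-5/407, 28/407)
j=5 picked index 6: u0 ∈ [-9/407, 68/407)
j=6 picked index 6: u0 ∈ [-46/407, 31/407)
j=7 picked index 7: u0 ∈ [-6/407, 49/407)
j=8 picked index 7: u0 ∈ [-43/407, 12/407)
j=9 picked index 8: u0 ∈ [-25/407, 63/407)
j=10 picked index 8: u0 ∈ [-62/407, 26/407)
intersection: [3/407, 12/407)

3/407 12/407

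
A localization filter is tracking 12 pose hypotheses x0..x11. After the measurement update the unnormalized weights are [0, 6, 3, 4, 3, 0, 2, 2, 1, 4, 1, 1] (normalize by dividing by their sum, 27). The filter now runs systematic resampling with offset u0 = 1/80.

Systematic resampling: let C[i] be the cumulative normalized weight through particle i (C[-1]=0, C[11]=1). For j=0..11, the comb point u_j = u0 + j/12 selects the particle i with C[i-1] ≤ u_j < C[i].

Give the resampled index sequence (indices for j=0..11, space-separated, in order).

1 1 1 2 3 3 4 6 7 8 9 10

C = [0, 2/9, 1/3, 13/27, 16/27, 16/27, 2/3, 20/27, 7/9, 25/27, 26/27, 1]
j=0: u_0=1/80 ∈ [0, 2/9) → index 1
j=1: u_1=23/240 ∈ [0, 2/9) → index 1
j=2: u_2=43/240 ∈ [0, 2/9) → index 1
j=3: u_3=21/80 ∈ [2/9, 1/3) → index 2
j=4: u_4=83/240 ∈ [1/3, 13/27) → index 3
j=5: u_5=103/240 ∈ [1/3, 13/27) → index 3
j=6: u_6=41/80 ∈ [13/27, 16/27) → index 4
j=7: u_7=143/240 ∈ [16/27, 2/3) → index 6
j=8: u_8=163/240 ∈ [2/3, 20/27) → index 7
j=9: u_9=61/80 ∈ [20/27, 7/9) → index 8
j=10: u_10=203/240 ∈ [7/9, 25/27) → index 9
j=11: u_11=223/240 ∈ [25/27, 26/27) → index 10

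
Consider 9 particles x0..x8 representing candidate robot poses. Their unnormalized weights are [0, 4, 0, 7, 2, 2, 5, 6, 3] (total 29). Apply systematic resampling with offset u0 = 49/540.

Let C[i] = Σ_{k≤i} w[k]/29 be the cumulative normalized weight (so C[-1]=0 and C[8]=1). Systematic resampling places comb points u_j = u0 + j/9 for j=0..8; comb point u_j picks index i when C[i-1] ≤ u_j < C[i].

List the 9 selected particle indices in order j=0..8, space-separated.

C = [0, 4/29, 4/29, 11/29, 13/29, 15/29, 20/29, 26/29, 1]
j=0: u_0=49/540 ∈ [0, 4/29) → index 1
j=1: u_1=109/540 ∈ [4/29, 11/29) → index 3
j=2: u_2=169/540 ∈ [4/29, 11/29) → index 3
j=3: u_3=229/540 ∈ [11/29, 13/29) → index 4
j=4: u_4=289/540 ∈ [15/29, 20/29) → index 6
j=5: u_5=349/540 ∈ [15/29, 20/29) → index 6
j=6: u_6=409/540 ∈ [20/29, 26/29) → index 7
j=7: u_7=469/540 ∈ [20/29, 26/29) → index 7
j=8: u_8=529/540 ∈ [26/29, 1) → index 8

1 3 3 4 6 6 7 7 8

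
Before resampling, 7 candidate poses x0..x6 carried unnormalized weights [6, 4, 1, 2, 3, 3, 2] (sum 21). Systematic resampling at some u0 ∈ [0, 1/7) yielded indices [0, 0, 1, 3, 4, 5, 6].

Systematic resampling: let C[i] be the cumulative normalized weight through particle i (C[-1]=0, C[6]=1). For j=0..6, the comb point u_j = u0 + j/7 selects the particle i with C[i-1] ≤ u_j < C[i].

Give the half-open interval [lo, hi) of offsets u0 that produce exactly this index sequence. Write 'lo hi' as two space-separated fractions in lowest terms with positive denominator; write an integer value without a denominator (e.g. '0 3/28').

C = [2/7, 10/21, 11/21, 13/21, 16/21, 19/21, 1]
j=0 picked index 0: u0 ∈ [0, 2/7)
j=1 picked index 0: u0 ∈ [-1/7, 1/7)
j=2 picked index 1: u0 ∈ [0, 4/21)
j=3 picked index 3: u0 ∈ [2/21, 4/21)
j=4 picked index 4: u0 ∈ [1/21, 4/21)
j=5 picked index 5: u0 ∈ [1/21, 4/21)
j=6 picked index 6: u0 ∈ [1/21, 1/7)
intersection: [2/21, 1/7)

2/21 1/7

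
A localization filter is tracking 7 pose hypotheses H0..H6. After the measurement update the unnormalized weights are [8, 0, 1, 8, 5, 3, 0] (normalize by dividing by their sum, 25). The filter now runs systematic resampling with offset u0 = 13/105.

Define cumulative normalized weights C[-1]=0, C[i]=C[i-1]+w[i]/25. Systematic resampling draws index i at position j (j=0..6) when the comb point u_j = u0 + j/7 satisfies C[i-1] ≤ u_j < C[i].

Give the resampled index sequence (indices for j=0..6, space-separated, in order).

0 0 3 3 4 4 5

C = [8/25, 8/25, 9/25, 17/25, 22/25, 1, 1]
j=0: u_0=13/105 ∈ [0, 8/25) → index 0
j=1: u_1=4/15 ∈ [0, 8/25) → index 0
j=2: u_2=43/105 ∈ [9/25, 17/25) → index 3
j=3: u_3=58/105 ∈ [9/25, 17/25) → index 3
j=4: u_4=73/105 ∈ [17/25, 22/25) → index 4
j=5: u_5=88/105 ∈ [17/25, 22/25) → index 4
j=6: u_6=103/105 ∈ [22/25, 1) → index 5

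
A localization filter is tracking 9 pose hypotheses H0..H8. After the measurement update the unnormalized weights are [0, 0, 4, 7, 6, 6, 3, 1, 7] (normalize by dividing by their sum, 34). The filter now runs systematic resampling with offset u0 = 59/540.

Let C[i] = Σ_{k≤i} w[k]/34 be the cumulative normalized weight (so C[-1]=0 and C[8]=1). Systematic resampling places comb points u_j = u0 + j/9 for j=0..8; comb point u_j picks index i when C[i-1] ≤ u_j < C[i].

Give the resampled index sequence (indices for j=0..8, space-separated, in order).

2 3 4 4 5 5 7 8 8

C = [0, 0, 2/17, 11/34, 1/2, 23/34, 13/17, 27/34, 1]
j=0: u_0=59/540 ∈ [0, 2/17) → index 2
j=1: u_1=119/540 ∈ [2/17, 11/34) → index 3
j=2: u_2=179/540 ∈ [11/34, 1/2) → index 4
j=3: u_3=239/540 ∈ [11/34, 1/2) → index 4
j=4: u_4=299/540 ∈ [1/2, 23/34) → index 5
j=5: u_5=359/540 ∈ [1/2, 23/34) → index 5
j=6: u_6=419/540 ∈ [13/17, 27/34) → index 7
j=7: u_7=479/540 ∈ [27/34, 1) → index 8
j=8: u_8=539/540 ∈ [27/34, 1) → index 8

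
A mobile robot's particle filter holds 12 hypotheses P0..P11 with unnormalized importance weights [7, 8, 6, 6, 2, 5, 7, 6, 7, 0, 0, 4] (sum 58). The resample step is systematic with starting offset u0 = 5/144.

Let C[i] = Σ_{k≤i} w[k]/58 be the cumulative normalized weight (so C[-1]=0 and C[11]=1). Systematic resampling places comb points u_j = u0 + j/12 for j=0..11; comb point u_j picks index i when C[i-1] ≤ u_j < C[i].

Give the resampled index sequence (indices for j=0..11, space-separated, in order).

0 0 1 2 3 3 5 6 6 7 8 11

C = [7/58, 15/58, 21/58, 27/58, 1/2, 17/29, 41/58, 47/58, 27/29, 27/29, 27/29, 1]
j=0: u_0=5/144 ∈ [0, 7/58) → index 0
j=1: u_1=17/144 ∈ [0, 7/58) → index 0
j=2: u_2=29/144 ∈ [7/58, 15/58) → index 1
j=3: u_3=41/144 ∈ [15/58, 21/58) → index 2
j=4: u_4=53/144 ∈ [21/58, 27/58) → index 3
j=5: u_5=65/144 ∈ [21/58, 27/58) → index 3
j=6: u_6=77/144 ∈ [1/2, 17/29) → index 5
j=7: u_7=89/144 ∈ [17/29, 41/58) → index 6
j=8: u_8=101/144 ∈ [17/29, 41/58) → index 6
j=9: u_9=113/144 ∈ [41/58, 47/58) → index 7
j=10: u_10=125/144 ∈ [47/58, 27/29) → index 8
j=11: u_11=137/144 ∈ [27/29, 1) → index 11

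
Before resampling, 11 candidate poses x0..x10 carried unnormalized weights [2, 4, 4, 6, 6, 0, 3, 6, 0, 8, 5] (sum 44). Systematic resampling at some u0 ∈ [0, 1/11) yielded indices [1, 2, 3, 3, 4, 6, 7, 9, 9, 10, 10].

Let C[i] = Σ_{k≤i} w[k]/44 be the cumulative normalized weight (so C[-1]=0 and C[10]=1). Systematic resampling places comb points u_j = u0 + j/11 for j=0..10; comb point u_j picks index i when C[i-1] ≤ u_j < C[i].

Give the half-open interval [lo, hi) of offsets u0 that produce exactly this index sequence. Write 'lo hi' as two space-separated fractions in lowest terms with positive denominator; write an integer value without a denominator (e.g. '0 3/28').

3/44 1/11

C = [1/22, 3/22, 5/22, 4/11, 1/2, 1/2, 25/44, 31/44, 31/44, 39/44, 1]
j=0 picked index 1: u0 ∈ [1/22, 3/22)
j=1 picked index 2: u0 ∈ [1/22, 3/22)
j=2 picked index 3: u0 ∈ [1/22, 2/11)
j=3 picked index 3: u0 ∈ [-1/22, 1/11)
j=4 picked index 4: u0 ∈ [0, 3/22)
j=5 picked index 6: u0 ∈ [1/22, 5/44)
j=6 picked index 7: u0 ∈ [1/44, 7/44)
j=7 picked index 9: u0 ∈ [3/44, 1/4)
j=8 picked index 9: u0 ∈ [-1/44, 7/44)
j=9 picked index 10: u0 ∈ [3/44, 2/11)
j=10 picked index 10: u0 ∈ [-1/44, 1/11)
intersection: [3/44, 1/11)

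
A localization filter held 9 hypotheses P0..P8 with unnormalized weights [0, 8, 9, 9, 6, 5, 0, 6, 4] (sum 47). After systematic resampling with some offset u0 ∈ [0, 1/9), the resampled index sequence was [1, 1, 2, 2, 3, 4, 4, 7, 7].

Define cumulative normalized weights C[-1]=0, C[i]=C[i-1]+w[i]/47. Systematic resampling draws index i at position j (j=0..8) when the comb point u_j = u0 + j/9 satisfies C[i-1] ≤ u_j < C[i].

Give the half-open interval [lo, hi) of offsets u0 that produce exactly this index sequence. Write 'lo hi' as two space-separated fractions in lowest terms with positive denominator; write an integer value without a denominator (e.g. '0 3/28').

C = [0, 8/47, 17/47, 26/47, 32/47, 37/47, 37/47, 43/47, 1]
j=0 picked index 1: u0 ∈ [0, 8/47)
j=1 picked index 1: u0 ∈ [-1/9, 25/423)
j=2 picked index 2: u0 ∈ [-22/423, 59/423)
j=3 picked index 2: u0 ∈ [-23/141, 4/141)
j=4 picked index 3: u0 ∈ [-35/423, 46/423)
j=5 picked index 4: u0 ∈ [-1/423, 53/423)
j=6 picked index 4: u0 ∈ [-16/141, 2/141)
j=7 picked index 7: u0 ∈ [4/423, 58/423)
j=8 picked index 7: u0 ∈ [-43/423, 11/423)
intersection: [4/423, 2/141)

4/423 2/141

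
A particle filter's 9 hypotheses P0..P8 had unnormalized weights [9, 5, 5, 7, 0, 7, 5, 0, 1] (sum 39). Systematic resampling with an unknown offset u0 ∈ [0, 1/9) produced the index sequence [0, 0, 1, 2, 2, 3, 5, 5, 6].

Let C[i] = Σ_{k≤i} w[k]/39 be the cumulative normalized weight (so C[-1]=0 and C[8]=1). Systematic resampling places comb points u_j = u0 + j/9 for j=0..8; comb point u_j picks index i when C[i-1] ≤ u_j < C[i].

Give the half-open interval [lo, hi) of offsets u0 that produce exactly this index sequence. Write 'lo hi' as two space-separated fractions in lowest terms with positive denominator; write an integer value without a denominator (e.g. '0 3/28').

C = [3/13, 14/39, 19/39, 2/3, 2/3, 11/13, 38/39, 38/39, 1]
j=0 picked index 0: u0 ∈ [0, 3/13)
j=1 picked index 0: u0 ∈ [-1/9, 14/117)
j=2 picked index 1: u0 ∈ [1/117, 16/117)
j=3 picked index 2: u0 ∈ [1/39, 2/13)
j=4 picked index 2: u0 ∈ [-10/117, 5/117)
j=5 picked index 3: u0 ∈ [-8/117, 1/9)
j=6 picked index 5: u0 ∈ [0, 7/39)
j=7 picked index 5: u0 ∈ [-1/9, 8/117)
j=8 picked index 6: u0 ∈ [-5/117, 10/117)
intersection: [1/39, 5/117)

1/39 5/117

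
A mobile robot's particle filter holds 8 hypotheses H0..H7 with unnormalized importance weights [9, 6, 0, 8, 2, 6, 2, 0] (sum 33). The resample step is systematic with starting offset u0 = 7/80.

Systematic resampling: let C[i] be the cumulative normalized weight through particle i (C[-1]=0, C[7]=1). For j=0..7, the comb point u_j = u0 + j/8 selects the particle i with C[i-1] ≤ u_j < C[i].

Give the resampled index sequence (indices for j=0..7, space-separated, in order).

C = [3/11, 5/11, 5/11, 23/33, 25/33, 31/33, 1, 1]
j=0: u_0=7/80 ∈ [0, 3/11) → index 0
j=1: u_1=17/80 ∈ [0, 3/11) → index 0
j=2: u_2=27/80 ∈ [3/11, 5/11) → index 1
j=3: u_3=37/80 ∈ [5/11, 23/33) → index 3
j=4: u_4=47/80 ∈ [5/11, 23/33) → index 3
j=5: u_5=57/80 ∈ [23/33, 25/33) → index 4
j=6: u_6=67/80 ∈ [25/33, 31/33) → index 5
j=7: u_7=77/80 ∈ [31/33, 1) → index 6

0 0 1 3 3 4 5 6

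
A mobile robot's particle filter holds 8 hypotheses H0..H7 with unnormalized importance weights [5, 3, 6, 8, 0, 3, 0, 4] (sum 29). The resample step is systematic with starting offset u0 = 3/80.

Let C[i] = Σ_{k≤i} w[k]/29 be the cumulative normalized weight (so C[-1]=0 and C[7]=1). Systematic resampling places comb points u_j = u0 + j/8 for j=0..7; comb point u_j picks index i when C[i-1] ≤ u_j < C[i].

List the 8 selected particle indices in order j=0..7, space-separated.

0 0 2 2 3 3 5 7

C = [5/29, 8/29, 14/29, 22/29, 22/29, 25/29, 25/29, 1]
j=0: u_0=3/80 ∈ [0, 5/29) → index 0
j=1: u_1=13/80 ∈ [0, 5/29) → index 0
j=2: u_2=23/80 ∈ [8/29, 14/29) → index 2
j=3: u_3=33/80 ∈ [8/29, 14/29) → index 2
j=4: u_4=43/80 ∈ [14/29, 22/29) → index 3
j=5: u_5=53/80 ∈ [14/29, 22/29) → index 3
j=6: u_6=63/80 ∈ [22/29, 25/29) → index 5
j=7: u_7=73/80 ∈ [25/29, 1) → index 7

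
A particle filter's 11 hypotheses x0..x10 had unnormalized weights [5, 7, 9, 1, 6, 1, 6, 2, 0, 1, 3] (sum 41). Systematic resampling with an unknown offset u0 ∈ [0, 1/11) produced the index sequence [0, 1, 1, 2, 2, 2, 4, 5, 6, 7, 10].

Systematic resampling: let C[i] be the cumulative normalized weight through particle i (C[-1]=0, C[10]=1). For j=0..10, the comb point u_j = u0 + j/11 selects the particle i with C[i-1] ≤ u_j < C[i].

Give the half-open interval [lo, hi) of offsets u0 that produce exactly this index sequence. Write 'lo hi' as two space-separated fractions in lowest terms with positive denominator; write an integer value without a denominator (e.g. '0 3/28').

C = [5/41, 12/41, 21/41, 22/41, 28/41, 29/41, 35/41, 37/41, 37/41, 38/41, 1]
j=0 picked index 0: u0 ∈ [0, 5/41)
j=1 picked index 1: u0 ∈ [14/451, 91/451)
j=2 picked index 1: u0 ∈ [-27/451, 50/451)
j=3 picked index 2: u0 ∈ [9/451, 108/451)
j=4 picked index 2: u0 ∈ [-32/451, 67/451)
j=5 picked index 2: u0 ∈ [-73/451, 26/451)
j=6 picked index 4: u0 ∈ [-4/451, 62/451)
j=7 picked index 5: u0 ∈ [21/451, 32/451)
j=8 picked index 6: u0 ∈ [-9/451, 57/451)
j=9 picked index 7: u0 ∈ [16/451, 38/451)
j=10 picked index 10: u0 ∈ [8/451, 1/11)
intersection: [21/451, 26/451)

21/451 26/451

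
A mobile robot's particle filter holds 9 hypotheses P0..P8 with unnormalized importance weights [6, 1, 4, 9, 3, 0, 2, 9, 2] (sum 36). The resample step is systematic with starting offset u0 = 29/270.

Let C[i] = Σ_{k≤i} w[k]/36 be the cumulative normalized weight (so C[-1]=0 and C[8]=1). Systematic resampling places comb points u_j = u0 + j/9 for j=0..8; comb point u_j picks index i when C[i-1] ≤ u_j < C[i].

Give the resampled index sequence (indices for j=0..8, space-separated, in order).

0 2 3 3 3 6 7 7 8

C = [1/6, 7/36, 11/36, 5/9, 23/36, 23/36, 25/36, 17/18, 1]
j=0: u_0=29/270 ∈ [0, 1/6) → index 0
j=1: u_1=59/270 ∈ [7/36, 11/36) → index 2
j=2: u_2=89/270 ∈ [11/36, 5/9) → index 3
j=3: u_3=119/270 ∈ [11/36, 5/9) → index 3
j=4: u_4=149/270 ∈ [11/36, 5/9) → index 3
j=5: u_5=179/270 ∈ [23/36, 25/36) → index 6
j=6: u_6=209/270 ∈ [25/36, 17/18) → index 7
j=7: u_7=239/270 ∈ [25/36, 17/18) → index 7
j=8: u_8=269/270 ∈ [17/18, 1) → index 8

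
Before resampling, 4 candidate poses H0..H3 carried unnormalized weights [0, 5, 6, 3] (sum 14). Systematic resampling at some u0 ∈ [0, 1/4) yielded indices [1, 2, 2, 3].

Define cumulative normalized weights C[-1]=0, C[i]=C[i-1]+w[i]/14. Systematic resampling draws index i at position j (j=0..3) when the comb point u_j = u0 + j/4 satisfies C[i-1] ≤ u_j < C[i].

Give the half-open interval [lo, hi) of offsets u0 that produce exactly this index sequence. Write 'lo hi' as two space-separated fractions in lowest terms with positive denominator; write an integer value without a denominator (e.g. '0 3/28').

C = [0, 5/14, 11/14, 1]
j=0 picked index 1: u0 ∈ [0, 5/14)
j=1 picked index 2: u0 ∈ [3/28, 15/28)
j=2 picked index 2: u0 ∈ [-1/7, 2/7)
j=3 picked index 3: u0 ∈ [1/28, 1/4)
intersection: [3/28, 1/4)

3/28 1/4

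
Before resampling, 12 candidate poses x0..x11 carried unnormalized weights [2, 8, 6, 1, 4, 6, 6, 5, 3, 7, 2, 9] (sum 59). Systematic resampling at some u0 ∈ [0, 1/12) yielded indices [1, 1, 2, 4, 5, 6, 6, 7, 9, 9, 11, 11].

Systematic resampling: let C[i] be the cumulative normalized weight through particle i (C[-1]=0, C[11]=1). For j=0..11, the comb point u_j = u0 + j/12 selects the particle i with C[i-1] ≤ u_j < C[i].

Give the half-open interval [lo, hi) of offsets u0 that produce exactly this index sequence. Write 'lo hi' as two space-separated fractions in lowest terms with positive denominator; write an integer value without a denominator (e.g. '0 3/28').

C = [2/59, 10/59, 16/59, 17/59, 21/59, 27/59, 33/59, 38/59, 41/59, 48/59, 50/59, 1]
j=0 picked index 1: u0 ∈ [2/59, 10/59)
j=1 picked index 1: u0 ∈ [-35/708, 61/708)
j=2 picked index 2: u0 ∈ [1/354, 37/354)
j=3 picked index 4: u0 ∈ [9/236, 25/236)
j=4 picked index 5: u0 ∈ [4/177, 22/177)
j=5 picked index 6: u0 ∈ [29/708, 101/708)
j=6 picked index 6: u0 ∈ [-5/118, 7/118)
j=7 picked index 7: u0 ∈ [-17/708, 43/708)
j=8 picked index 9: u0 ∈ [5/177, 26/177)
j=9 picked index 9: u0 ∈ [-13/236, 15/236)
j=10 picked index 11: u0 ∈ [5/354, 1/6)
j=11 picked index 11: u0 ∈ [-49/708, 1/12)
intersection: [29/708, 7/118)

29/708 7/118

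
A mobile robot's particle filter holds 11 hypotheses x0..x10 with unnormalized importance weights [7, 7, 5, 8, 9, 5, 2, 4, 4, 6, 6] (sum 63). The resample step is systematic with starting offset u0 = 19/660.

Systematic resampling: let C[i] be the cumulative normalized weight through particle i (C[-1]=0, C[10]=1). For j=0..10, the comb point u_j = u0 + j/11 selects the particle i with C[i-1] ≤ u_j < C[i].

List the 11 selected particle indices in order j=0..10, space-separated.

C = [1/9, 2/9, 19/63, 3/7, 4/7, 41/63, 43/63, 47/63, 17/21, 19/21, 1]
j=0: u_0=19/660 ∈ [0, 1/9) → index 0
j=1: u_1=79/660 ∈ [1/9, 2/9) → index 1
j=2: u_2=139/660 ∈ [1/9, 2/9) → index 1
j=3: u_3=199/660 ∈ [2/9, 19/63) → index 2
j=4: u_4=259/660 ∈ [19/63, 3/7) → index 3
j=5: u_5=29/60 ∈ [3/7, 4/7) → index 4
j=6: u_6=379/660 ∈ [4/7, 41/63) → index 5
j=7: u_7=439/660 ∈ [41/63, 43/63) → index 6
j=8: u_8=499/660 ∈ [47/63, 17/21) → index 8
j=9: u_9=559/660 ∈ [17/21, 19/21) → index 9
j=10: u_10=619/660 ∈ [19/21, 1) → index 10

0 1 1 2 3 4 5 6 8 9 10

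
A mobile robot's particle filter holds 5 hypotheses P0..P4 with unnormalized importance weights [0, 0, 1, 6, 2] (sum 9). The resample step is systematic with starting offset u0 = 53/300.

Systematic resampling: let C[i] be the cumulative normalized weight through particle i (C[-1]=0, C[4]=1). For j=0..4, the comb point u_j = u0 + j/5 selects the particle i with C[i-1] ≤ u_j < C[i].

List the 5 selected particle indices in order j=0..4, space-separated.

3 3 3 3 4

C = [0, 0, 1/9, 7/9, 1]
j=0: u_0=53/300 ∈ [1/9, 7/9) → index 3
j=1: u_1=113/300 ∈ [1/9, 7/9) → index 3
j=2: u_2=173/300 ∈ [1/9, 7/9) → index 3
j=3: u_3=233/300 ∈ [1/9, 7/9) → index 3
j=4: u_4=293/300 ∈ [7/9, 1) → index 4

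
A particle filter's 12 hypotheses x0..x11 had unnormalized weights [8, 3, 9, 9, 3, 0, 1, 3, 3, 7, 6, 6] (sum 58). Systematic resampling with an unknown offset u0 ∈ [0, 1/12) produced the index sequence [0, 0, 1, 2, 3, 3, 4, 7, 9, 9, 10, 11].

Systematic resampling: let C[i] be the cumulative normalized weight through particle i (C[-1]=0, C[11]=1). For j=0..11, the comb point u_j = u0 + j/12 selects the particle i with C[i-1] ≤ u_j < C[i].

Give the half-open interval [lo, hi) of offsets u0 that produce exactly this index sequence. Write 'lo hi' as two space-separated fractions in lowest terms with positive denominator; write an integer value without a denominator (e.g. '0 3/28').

1/87 2/87

C = [4/29, 11/58, 10/29, 1/2, 16/29, 16/29, 33/58, 18/29, 39/58, 23/29, 26/29, 1]
j=0 picked index 0: u0 ∈ [0, 4/29)
j=1 picked index 0: u0 ∈ [-1/12, 19/348)
j=2 picked index 1: u0 ∈ [-5/174, 2/87)
j=3 picked index 2: u0 ∈ [-7/116, 11/116)
j=4 picked index 3: u0 ∈ [1/87, 1/6)
j=5 picked index 3: u0 ∈ [-25/348, 1/12)
j=6 picked index 4: u0 ∈ [0, 3/58)
j=7 picked index 7: u0 ∈ [-5/348, 13/348)
j=8 picked index 9: u0 ∈ [1/174, 11/87)
j=9 picked index 9: u0 ∈ [-9/116, 5/116)
j=10 picked index 10: u0 ∈ [-7/174, 11/174)
j=11 picked index 11: u0 ∈ [-7/348, 1/12)
intersection: [1/87, 2/87)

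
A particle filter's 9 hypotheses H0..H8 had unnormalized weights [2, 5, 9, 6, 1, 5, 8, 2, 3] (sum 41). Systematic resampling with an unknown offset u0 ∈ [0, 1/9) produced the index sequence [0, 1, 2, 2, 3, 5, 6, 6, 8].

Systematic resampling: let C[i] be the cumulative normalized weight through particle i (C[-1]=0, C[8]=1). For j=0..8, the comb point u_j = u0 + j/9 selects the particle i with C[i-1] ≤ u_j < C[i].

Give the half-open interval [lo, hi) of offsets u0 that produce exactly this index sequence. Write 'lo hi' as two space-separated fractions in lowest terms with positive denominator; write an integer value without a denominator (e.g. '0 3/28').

C = [2/41, 7/41, 16/41, 22/41, 23/41, 28/41, 36/41, 38/41, 1]
j=0 picked index 0: u0 ∈ [0, 2/41)
j=1 picked index 1: u0 ∈ [-23/369, 22/369)
j=2 picked index 2: u0 ∈ [-19/369, 62/369)
j=3 picked index 2: u0 ∈ [-20/123, 7/123)
j=4 picked index 3: u0 ∈ [-20/369, 34/369)
j=5 picked index 5: u0 ∈ [2/369, 47/369)
j=6 picked index 6: u0 ∈ [2/123, 26/123)
j=7 picked index 6: u0 ∈ [-35/369, 37/369)
j=8 picked index 8: u0 ∈ [14/369, 1/9)
intersection: [14/369, 2/41)

14/369 2/41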